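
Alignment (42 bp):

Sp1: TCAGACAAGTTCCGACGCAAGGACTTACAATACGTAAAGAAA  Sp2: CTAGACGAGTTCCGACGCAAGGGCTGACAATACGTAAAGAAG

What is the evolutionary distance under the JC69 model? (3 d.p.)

0.158

The sequences differ at 6 of 42 sites (1, 2, 7, 23, 26, 42), so p = 6/42 ≈ 0.142857.
d = −(3/4) ln(1 − 4p/3) = −0.75 ln(1 − 0.190476) = −0.75 ln(0.809524)
  = −0.75 × (-0.211309) = 0.158482 substitutions/site.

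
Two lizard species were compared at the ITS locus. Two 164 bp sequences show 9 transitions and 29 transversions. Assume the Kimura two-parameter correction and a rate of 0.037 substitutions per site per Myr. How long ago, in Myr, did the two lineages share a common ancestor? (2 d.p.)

P = 9/164 ≈ 0.054878 and Q = 29/164 ≈ 0.176829.
Under the Kimura two-parameter model, d = −½ ln(1 − 2P − Q) − ¼ ln(1 − 2Q).
1 − 2P − Q = 0.713415, giving −½ ln(0.713415) = 0.168846.
1 − 2Q = 0.646342, giving −¼ ln(0.646342) = 0.109107.
d = 0.168846 + 0.109107 = 0.277953.
Under a molecular clock d = 2μt, so t = d/(2μ) = 0.277953 / (2 × 0.037) = 3.76 Myr.

3.76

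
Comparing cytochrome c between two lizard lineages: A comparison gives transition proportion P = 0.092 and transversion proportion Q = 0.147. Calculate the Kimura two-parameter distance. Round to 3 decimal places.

Under the Kimura two-parameter model, d = −½ ln(1 − 2P − Q) − ¼ ln(1 − 2Q).
1 − 2P − Q = 0.669, giving −½ ln(0.669) = 0.200986.
1 − 2Q = 0.706, giving −¼ ln(0.706) = 0.087035.
d = 0.200986 + 0.087035 = 0.288021.

0.288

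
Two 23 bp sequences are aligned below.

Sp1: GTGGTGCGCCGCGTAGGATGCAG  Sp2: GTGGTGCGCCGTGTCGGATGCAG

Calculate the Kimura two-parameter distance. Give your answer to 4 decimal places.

0.0926

Of 23 sites, 1 differences are transitions and 1 are transversions, so P = 1/23 ≈ 0.043478 and Q = 1/23 ≈ 0.043478.
Under the Kimura two-parameter model, d = −½ ln(1 − 2P − Q) − ¼ ln(1 − 2Q).
1 − 2P − Q = 0.869566, giving −½ ln(0.869566) = 0.069881.
1 − 2Q = 0.913044, giving −¼ ln(0.913044) = 0.022743.
d = 0.069881 + 0.022743 = 0.092624.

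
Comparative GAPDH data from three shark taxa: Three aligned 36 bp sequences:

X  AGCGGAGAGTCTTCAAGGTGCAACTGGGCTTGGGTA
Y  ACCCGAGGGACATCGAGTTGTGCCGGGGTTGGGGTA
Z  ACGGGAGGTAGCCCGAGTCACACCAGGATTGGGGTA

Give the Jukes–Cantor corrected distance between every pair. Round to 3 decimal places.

d(X,Y) = 0.493, d(X,Z) = 0.745, d(Y,Z) = 0.441

X–Y: 13/36 sites differ → p ≈ 0.361111, d = −0.75 ln(1 − 0.481481) = 0.492584 ≈ 0.493.
X–Z: 17/36 sites differ → p ≈ 0.472222, d = −0.75 ln(1 − 0.629629) = 0.744938 ≈ 0.745.
Y–Z: 12/36 sites differ → p ≈ 0.333333, d = −0.75 ln(1 − 0.444444) = 0.440839 ≈ 0.441.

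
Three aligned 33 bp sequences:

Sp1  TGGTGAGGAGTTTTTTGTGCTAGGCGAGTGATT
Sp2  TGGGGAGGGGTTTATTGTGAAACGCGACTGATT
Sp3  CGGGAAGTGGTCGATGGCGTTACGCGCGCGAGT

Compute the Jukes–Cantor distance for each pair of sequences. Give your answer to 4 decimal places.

Sp1–Sp2: 7/33 sites differ → p ≈ 0.212121, d = −0.75 ln(1 − 0.282828) = 0.249330 ≈ 0.2493.
Sp1–Sp3: 15/33 sites differ → p ≈ 0.454545, d = −0.75 ln(1 − 0.60606) = 0.698667 ≈ 0.6987.
Sp2–Sp3: 13/33 sites differ → p ≈ 0.393939, d = −0.75 ln(1 − 0.525252) = 0.558728 ≈ 0.5587.

d(Sp1,Sp2) = 0.2493, d(Sp1,Sp3) = 0.6987, d(Sp2,Sp3) = 0.5587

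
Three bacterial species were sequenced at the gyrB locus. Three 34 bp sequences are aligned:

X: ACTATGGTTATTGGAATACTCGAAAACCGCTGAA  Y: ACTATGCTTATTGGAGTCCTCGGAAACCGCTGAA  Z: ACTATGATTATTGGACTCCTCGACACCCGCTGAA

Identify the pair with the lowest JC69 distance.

X–Y: 4/34 differ, p = 0.118, d = 0.128.
X–Z: 5/34 differ, p = 0.147, d = 0.164.
Y–Z: 5/34 differ, p = 0.147, d = 0.164.
The smallest distance is between X and Y.

X and Y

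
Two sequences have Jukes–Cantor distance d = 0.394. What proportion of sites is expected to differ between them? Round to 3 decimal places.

p = (3/4)(1 − e^(−4d/3)) = 0.75 × (1 − e^(-0.525333)) = 0.75 × (1 − 0.591358) = 0.306482.

0.306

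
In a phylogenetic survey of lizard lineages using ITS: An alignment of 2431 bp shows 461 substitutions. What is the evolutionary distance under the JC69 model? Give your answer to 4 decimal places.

p = 461/2431 ≈ 0.189634.
d = −(3/4) ln(1 − 4p/3) = −0.75 ln(1 − 0.252845) = −0.75 ln(0.747155)
  = −0.75 × (-0.291483) = 0.218612 substitutions/site.

0.2186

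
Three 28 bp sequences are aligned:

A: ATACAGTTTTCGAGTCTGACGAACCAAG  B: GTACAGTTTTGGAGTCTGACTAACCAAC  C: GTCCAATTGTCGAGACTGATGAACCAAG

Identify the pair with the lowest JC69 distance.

A and B

A–B: 4/28 differ, p = 0.143, d = 0.158.
A–C: 6/28 differ, p = 0.214, d = 0.252.
B–C: 8/28 differ, p = 0.286, d = 0.360.
The smallest distance is between A and B.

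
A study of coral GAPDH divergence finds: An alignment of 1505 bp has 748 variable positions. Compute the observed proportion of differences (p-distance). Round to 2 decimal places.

0.50

p = 748/1505 = 0.497009… ≈ 0.50 (to 2 d.p.).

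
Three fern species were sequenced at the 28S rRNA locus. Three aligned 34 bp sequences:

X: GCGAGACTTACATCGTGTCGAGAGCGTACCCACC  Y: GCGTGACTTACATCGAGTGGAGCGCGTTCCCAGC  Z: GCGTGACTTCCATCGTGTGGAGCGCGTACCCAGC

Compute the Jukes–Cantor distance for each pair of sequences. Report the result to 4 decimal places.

X–Y: 6/34 sites differ → p ≈ 0.176471, d = −0.75 ln(1 − 0.235295) = 0.201199 ≈ 0.2012.
X–Z: 5/34 sites differ → p ≈ 0.147059, d = −0.75 ln(1 − 0.196079) = 0.163691 ≈ 0.1637.
Y–Z: 3/34 sites differ → p ≈ 0.088235, d = −0.75 ln(1 − 0.117647) = 0.093872 ≈ 0.0939.

d(X,Y) = 0.2012, d(X,Z) = 0.1637, d(Y,Z) = 0.0939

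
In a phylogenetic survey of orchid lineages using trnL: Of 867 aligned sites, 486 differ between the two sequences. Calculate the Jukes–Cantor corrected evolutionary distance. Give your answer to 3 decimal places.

p = 486/867 ≈ 0.560554.
d = −(3/4) ln(1 − 4p/3) = −0.75 ln(1 − 0.747405) = −0.75 ln(0.252595)
  = −0.75 × (-1.375968) = 1.031976 substitutions/site.

1.032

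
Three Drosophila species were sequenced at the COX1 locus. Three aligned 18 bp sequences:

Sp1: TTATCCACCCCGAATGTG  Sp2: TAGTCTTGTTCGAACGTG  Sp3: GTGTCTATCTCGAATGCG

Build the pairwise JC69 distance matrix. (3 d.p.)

Sp1–Sp2: 8/18 sites differ → p ≈ 0.444444, d = −0.75 ln(1 − 0.592592) = 0.673455 ≈ 0.673.
Sp1–Sp3: 6/18 sites differ → p ≈ 0.333333, d = −0.75 ln(1 − 0.444444) = 0.440839 ≈ 0.441.
Sp2–Sp3: 7/18 sites differ → p ≈ 0.388889, d = −0.75 ln(1 − 0.518519) = 0.548166 ≈ 0.548.

d(Sp1,Sp2) = 0.673, d(Sp1,Sp3) = 0.441, d(Sp2,Sp3) = 0.548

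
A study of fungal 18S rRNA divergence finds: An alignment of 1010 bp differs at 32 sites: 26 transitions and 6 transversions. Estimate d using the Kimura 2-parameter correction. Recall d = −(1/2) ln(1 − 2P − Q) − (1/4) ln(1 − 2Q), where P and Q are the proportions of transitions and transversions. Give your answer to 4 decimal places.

0.0326

P = 26/1010 ≈ 0.025743 and Q = 6/1010 ≈ 0.005941.
Under the Kimura two-parameter model, d = −½ ln(1 − 2P − Q) − ¼ ln(1 − 2Q).
1 − 2P − Q = 0.942573, giving −½ ln(0.942573) = 0.029571.
1 − 2Q = 0.988118, giving −¼ ln(0.988118) = 0.002988.
d = 0.029571 + 0.002988 = 0.032559.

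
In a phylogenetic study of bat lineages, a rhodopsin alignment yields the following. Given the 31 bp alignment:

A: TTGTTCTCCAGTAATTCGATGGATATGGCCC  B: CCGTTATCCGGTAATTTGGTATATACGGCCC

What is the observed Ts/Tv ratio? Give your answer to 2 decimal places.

3.50

Transitions are A↔G and C↔T; transversions are all other mismatches.
Transitions: 7. Transversions: 2.
R = 7/2 = 3.50.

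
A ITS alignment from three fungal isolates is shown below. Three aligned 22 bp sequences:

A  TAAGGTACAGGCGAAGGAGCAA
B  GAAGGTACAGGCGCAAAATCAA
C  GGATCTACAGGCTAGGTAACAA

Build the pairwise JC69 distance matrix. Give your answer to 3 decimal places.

A–B: 5/22 sites differ → p ≈ 0.227273, d = −0.75 ln(1 − 0.303031) = 0.270761 ≈ 0.271.
A–C: 8/22 sites differ → p ≈ 0.363636, d = −0.75 ln(1 − 0.484848) = 0.497470 ≈ 0.497.
B–C: 9/22 sites differ → p ≈ 0.409091, d = −0.75 ln(1 − 0.545455) = 0.591344 ≈ 0.591.

d(A,B) = 0.271, d(A,C) = 0.497, d(B,C) = 0.591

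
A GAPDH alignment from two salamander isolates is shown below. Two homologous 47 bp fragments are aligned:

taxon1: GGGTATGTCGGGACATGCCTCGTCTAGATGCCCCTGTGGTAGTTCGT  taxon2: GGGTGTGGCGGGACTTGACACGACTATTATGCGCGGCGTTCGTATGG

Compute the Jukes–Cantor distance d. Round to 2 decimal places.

The sequences differ at 19 of 47 sites, so p = 19/47 ≈ 0.404255.
d = −(3/4) ln(1 − 4p/3) = −0.75 ln(1 − 0.539007) = −0.75 ln(0.460993)
  = −0.75 × (-0.774372) = 0.580779 substitutions/site.

0.58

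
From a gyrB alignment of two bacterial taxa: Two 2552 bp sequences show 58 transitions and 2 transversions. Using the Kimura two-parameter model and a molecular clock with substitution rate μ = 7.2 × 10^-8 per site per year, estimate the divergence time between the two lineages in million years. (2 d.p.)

P = 58/2552 ≈ 0.022727 and Q = 2/2552 ≈ 0.000784.
Under the Kimura two-parameter model, d = −½ ln(1 − 2P − Q) − ¼ ln(1 − 2Q).
1 − 2P − Q = 0.953762, giving −½ ln(0.953762) = 0.023671.
1 − 2Q = 0.998432, giving −¼ ln(0.998432) = 0.000392.
d = 0.023671 + 0.000392 = 0.024063.
Under a molecular clock d = 2μt, so t = d/(2μ) = 0.024063 / (2 × 7.2 × 10^-8) = 0.17 million years.

0.17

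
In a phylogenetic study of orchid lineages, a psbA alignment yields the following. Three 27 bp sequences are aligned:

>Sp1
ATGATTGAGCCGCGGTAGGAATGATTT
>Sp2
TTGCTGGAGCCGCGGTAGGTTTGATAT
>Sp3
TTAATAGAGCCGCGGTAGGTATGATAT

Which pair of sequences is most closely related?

Sp1–Sp2: 6/27 differ, p = 0.222, d = 0.264.
Sp1–Sp3: 5/27 differ, p = 0.185, d = 0.213.
Sp2–Sp3: 4/27 differ, p = 0.148, d = 0.165.
The smallest distance is between Sp2 and Sp3.

Sp2 and Sp3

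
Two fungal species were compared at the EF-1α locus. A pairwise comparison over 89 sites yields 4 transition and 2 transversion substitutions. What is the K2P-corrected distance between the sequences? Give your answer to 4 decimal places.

P = 4/89 ≈ 0.044944 and Q = 2/89 ≈ 0.022472.
Under the Kimura two-parameter model, d = −½ ln(1 − 2P − Q) − ¼ ln(1 − 2Q).
1 − 2P − Q = 0.88764, giving −½ ln(0.88764) = 0.059595.
1 − 2Q = 0.955056, giving −¼ ln(0.955056) = 0.011496.
d = 0.059595 + 0.011496 = 0.071091.

0.0711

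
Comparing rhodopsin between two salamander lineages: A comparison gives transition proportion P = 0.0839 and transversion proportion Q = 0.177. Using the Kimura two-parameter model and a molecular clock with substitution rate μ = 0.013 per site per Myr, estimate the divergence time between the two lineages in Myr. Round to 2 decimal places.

Under the Kimura two-parameter model, d = −½ ln(1 − 2P − Q) − ¼ ln(1 − 2Q).
1 − 2P − Q = 0.6552, giving −½ ln(0.6552) = 0.211407.
1 − 2Q = 0.646, giving −¼ ln(0.646) = 0.109239.
d = 0.211407 + 0.109239 = 0.320646.
Under a molecular clock d = 2μt, so t = d/(2μ) = 0.320646 / (2 × 0.013) = 12.33 Myr.

12.33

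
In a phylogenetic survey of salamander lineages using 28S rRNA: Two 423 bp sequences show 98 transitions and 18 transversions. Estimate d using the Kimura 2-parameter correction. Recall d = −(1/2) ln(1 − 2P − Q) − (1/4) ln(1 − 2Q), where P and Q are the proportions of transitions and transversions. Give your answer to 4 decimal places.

P = 98/423 ≈ 0.231678 and Q = 18/423 ≈ 0.042553.
Under the Kimura two-parameter model, d = −½ ln(1 − 2P − Q) − ¼ ln(1 − 2Q).
1 − 2P − Q = 0.494091, giving −½ ln(0.494091) = 0.352518.
1 − 2Q = 0.914894, giving −¼ ln(0.914894) = 0.022237.
d = 0.352518 + 0.022237 = 0.374755.

0.3748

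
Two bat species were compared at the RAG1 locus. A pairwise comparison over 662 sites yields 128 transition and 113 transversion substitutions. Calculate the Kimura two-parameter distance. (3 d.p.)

P = 128/662 ≈ 0.193353 and Q = 113/662 ≈ 0.170695.
Under the Kimura two-parameter model, d = −½ ln(1 − 2P − Q) − ¼ ln(1 − 2Q).
1 − 2P − Q = 0.442599, giving −½ ln(0.442599) = 0.407546.
1 − 2Q = 0.65861, giving −¼ ln(0.65861) = 0.104406.
d = 0.407546 + 0.104406 = 0.511952.

0.512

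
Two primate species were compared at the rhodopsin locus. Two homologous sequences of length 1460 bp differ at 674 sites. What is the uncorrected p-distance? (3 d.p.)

0.462

p = 674/1460 = 0.461643… ≈ 0.462 (to 3 d.p.).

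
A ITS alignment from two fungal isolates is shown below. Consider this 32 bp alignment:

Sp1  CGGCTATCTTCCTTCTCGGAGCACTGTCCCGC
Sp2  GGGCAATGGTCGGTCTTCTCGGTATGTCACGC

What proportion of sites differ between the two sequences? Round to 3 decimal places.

0.438

The sequences differ at 14 of 32 positions.
p = 14/32 = 0.4375 ≈ 0.438 (to 3 d.p.).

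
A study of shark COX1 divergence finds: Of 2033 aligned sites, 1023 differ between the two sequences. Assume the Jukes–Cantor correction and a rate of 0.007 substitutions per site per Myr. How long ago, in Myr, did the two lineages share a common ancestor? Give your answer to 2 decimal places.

59.54

p = 1023/2033 ≈ 0.503197.
d = −(3/4) ln(1 − 4p/3) = −0.75 ln(1 − 0.670929) = −0.75 ln(0.329071)
  = −0.75 × (-1.111482) = 0.833612 substitutions/site.
Under a molecular clock d = 2μt, so t = d/(2μ) = 0.833612 / (2 × 0.007) = 59.54 Myr.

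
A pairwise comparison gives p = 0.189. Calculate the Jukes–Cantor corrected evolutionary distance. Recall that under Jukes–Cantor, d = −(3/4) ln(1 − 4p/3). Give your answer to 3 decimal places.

d = −(3/4) ln(1 − 4p/3) = −0.75 ln(1 − 0.252) = −0.75 ln(0.748)
  = −0.75 × (-0.290352) = 0.217764 substitutions/site.

0.218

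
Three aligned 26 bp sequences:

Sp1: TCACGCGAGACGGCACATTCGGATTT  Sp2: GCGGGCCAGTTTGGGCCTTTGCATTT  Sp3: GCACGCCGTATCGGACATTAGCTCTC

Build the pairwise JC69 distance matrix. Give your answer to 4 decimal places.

Sp1–Sp2: 12/26 sites differ → p ≈ 0.461538, d = −0.75 ln(1 − 0.615384) = 0.716632 ≈ 0.7166.
Sp1–Sp3: 12/26 sites differ → p ≈ 0.461538, d = −0.75 ln(1 − 0.615384) = 0.716632 ≈ 0.7166.
Sp2–Sp3: 12/26 sites differ → p ≈ 0.461538, d = −0.75 ln(1 − 0.615384) = 0.716632 ≈ 0.7166.

d(Sp1,Sp2) = 0.7166, d(Sp1,Sp3) = 0.7166, d(Sp2,Sp3) = 0.7166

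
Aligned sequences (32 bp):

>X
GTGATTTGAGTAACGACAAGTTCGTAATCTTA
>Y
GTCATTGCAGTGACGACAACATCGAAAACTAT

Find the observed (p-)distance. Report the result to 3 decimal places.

0.313

The sequences differ at 10 of 32 positions (sites 3, 7, 8, 12, 20, 21, 25, 28, 31, 32).
p = 10/32 = 0.3125 ≈ 0.313 (to 3 d.p.).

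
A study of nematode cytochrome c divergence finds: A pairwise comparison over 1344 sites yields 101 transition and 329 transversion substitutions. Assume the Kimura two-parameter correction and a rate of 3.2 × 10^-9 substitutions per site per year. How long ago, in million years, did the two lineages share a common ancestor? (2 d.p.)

P = 101/1344 ≈ 0.075149 and Q = 329/1344 ≈ 0.244792.
Under the Kimura two-parameter model, d = −½ ln(1 − 2P − Q) − ¼ ln(1 − 2Q).
1 − 2P − Q = 0.60491, giving −½ ln(0.60491) = 0.251338.
1 − 2Q = 0.510416, giving −¼ ln(0.510416) = 0.168132.
d = 0.251338 + 0.168132 = 0.419470.
Under a molecular clock d = 2μt, so t = d/(2μ) = 0.419470 / (2 × 3.2 × 10^-9) = 65.54 million years.

65.54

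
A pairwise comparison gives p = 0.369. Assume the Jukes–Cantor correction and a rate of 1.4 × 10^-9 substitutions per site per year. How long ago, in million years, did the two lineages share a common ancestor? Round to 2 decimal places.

181.41

d = −(3/4) ln(1 − 4p/3) = −0.75 ln(1 − 0.492) = −0.75 ln(0.508)
  = −0.75 × (-0.677274) = 0.507956 substitutions/site.
Under a molecular clock d = 2μt, so t = d/(2μ) = 0.507956 / (2 × 1.4 × 10^-9) = 181.41 million years.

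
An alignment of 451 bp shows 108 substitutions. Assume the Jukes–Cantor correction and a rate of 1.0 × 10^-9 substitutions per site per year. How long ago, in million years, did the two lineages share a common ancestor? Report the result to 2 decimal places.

144.23

p = 108/451 ≈ 0.239468.
d = −(3/4) ln(1 − 4p/3) = −0.75 ln(1 − 0.319291) = −0.75 ln(0.680709)
  = −0.75 × (-0.384620) = 0.288465 substitutions/site.
Under a molecular clock d = 2μt, so t = d/(2μ) = 0.288465 / (2 × 1.0 × 10^-9) = 144.23 million years.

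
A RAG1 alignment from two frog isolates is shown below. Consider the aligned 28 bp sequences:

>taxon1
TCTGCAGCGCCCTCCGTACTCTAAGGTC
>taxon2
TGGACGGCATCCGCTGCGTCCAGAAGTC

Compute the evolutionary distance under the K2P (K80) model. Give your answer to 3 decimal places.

1.404

Of 28 sites, 11 differences are transitions and 4 are transversions, so P = 11/28 ≈ 0.392857 and Q = 4/28 ≈ 0.142857.
Under the Kimura two-parameter model, d = −½ ln(1 − 2P − Q) − ¼ ln(1 − 2Q).
1 − 2P − Q = 0.071429, giving −½ ln(0.071429) = 1.319526.
1 − 2Q = 0.714286, giving −¼ ln(0.714286) = 0.084118.
d = 1.319526 + 0.084118 = 1.403644.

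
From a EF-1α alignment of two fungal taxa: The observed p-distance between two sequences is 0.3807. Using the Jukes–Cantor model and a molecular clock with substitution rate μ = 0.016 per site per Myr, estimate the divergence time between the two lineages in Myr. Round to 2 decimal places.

16.60

d = −(3/4) ln(1 − 4p/3) = −0.75 ln(1 − 0.5076) = −0.75 ln(0.4924)
  = −0.75 × (-0.708464) = 0.531348 substitutions/site.
Under a molecular clock d = 2μt, so t = d/(2μ) = 0.531348 / (2 × 0.016) = 16.60 Myr.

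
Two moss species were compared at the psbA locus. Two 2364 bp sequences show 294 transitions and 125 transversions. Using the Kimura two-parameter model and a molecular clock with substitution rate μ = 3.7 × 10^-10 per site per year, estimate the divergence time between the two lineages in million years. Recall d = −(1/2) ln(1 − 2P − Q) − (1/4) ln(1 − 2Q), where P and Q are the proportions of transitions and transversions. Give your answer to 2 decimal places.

P = 294/2364 ≈ 0.124365 and Q = 125/2364 ≈ 0.052876.
Under the Kimura two-parameter model, d = −½ ln(1 − 2P − Q) − ¼ ln(1 − 2Q).
1 − 2P − Q = 0.698394, giving −½ ln(0.698394) = 0.179486.
1 − 2Q = 0.894248, giving −¼ ln(0.894248) = 0.027943.
d = 0.179486 + 0.027943 = 0.207429.
Under a molecular clock d = 2μt, so t = d/(2μ) = 0.207429 / (2 × 3.7 × 10^-10) = 280.31 million years.

280.31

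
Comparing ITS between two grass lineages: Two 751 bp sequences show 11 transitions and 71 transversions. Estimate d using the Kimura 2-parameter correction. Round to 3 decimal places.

P = 11/751 ≈ 0.014647 and Q = 71/751 ≈ 0.094541.
Under the Kimura two-parameter model, d = −½ ln(1 − 2P − Q) − ¼ ln(1 − 2Q).
1 − 2P − Q = 0.876165, giving −½ ln(0.876165) = 0.066100.
1 − 2Q = 0.810918, giving −¼ ln(0.810918) = 0.052397.
d = 0.066100 + 0.052397 = 0.118497.

0.118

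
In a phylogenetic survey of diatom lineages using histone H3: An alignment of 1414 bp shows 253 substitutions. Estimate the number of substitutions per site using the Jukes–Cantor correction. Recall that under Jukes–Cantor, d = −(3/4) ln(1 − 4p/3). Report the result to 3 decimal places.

p = 253/1414 ≈ 0.178925.
d = −(3/4) ln(1 − 4p/3) = −0.75 ln(1 − 0.238567) = −0.75 ln(0.761433)
  = −0.75 × (-0.272553) = 0.204415 substitutions/site.

0.204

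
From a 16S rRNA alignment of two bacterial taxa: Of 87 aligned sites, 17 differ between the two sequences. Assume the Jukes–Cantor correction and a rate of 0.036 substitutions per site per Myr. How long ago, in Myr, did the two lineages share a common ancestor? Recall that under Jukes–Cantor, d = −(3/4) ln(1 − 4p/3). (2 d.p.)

p = 17/87 ≈ 0.195402.
d = −(3/4) ln(1 − 4p/3) = −0.75 ln(1 − 0.260536) = −0.75 ln(0.739464)
  = −0.75 × (-0.301830) = 0.226373 substitutions/site.
Under a molecular clock d = 2μt, so t = d/(2μ) = 0.226373 / (2 × 0.036) = 3.14 Myr.

3.14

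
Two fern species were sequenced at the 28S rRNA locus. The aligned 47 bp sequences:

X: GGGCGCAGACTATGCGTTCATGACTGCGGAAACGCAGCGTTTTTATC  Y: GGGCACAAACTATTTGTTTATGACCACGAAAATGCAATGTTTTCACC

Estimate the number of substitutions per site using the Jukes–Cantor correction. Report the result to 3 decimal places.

0.345

The sequences differ at 13 of 47 sites, so p = 13/47 ≈ 0.276596.
d = −(3/4) ln(1 − 4p/3) = −0.75 ln(1 − 0.368795) = −0.75 ln(0.631205)
  = −0.75 × (-0.460125) = 0.345094 substitutions/site.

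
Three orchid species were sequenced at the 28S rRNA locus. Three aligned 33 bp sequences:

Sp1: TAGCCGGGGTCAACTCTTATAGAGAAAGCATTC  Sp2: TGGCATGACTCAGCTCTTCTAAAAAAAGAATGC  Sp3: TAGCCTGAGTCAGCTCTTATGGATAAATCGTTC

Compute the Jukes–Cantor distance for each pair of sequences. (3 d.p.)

d(Sp1,Sp2) = 0.441, d(Sp1,Sp3) = 0.249, d(Sp2,Sp3) = 0.441

Sp1–Sp2: 11/33 sites differ → p ≈ 0.333333, d = −0.75 ln(1 − 0.444444) = 0.440839 ≈ 0.441.
Sp1–Sp3: 7/33 sites differ → p ≈ 0.212121, d = −0.75 ln(1 − 0.282828) = 0.249330 ≈ 0.249.
Sp2–Sp3: 11/33 sites differ → p ≈ 0.333333, d = −0.75 ln(1 − 0.444444) = 0.440839 ≈ 0.441.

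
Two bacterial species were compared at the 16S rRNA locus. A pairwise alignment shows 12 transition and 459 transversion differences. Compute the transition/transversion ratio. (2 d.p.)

R = 12/459 = 0.026143… ≈ 0.03 (to 2 d.p.).

0.03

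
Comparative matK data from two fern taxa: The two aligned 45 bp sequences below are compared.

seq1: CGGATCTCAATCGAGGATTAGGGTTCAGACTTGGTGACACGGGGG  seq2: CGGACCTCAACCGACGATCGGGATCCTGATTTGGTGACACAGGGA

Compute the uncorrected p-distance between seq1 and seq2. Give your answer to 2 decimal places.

The sequences differ at 11 of 45 positions.
p = 11/45 = 0.244444… ≈ 0.24 (to 2 d.p.).

0.24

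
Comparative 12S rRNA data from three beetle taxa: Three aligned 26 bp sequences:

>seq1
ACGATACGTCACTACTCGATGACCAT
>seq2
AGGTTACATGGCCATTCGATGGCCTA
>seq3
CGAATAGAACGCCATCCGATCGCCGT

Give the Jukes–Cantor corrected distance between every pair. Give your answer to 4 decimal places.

seq1–seq2: 10/26 sites differ → p ≈ 0.384615, d = −0.75 ln(1 − 0.51282) = 0.539341 ≈ 0.5393.
seq1–seq3: 13/26 sites differ → p = 0.5, d = −0.75 ln(1 − 0.666667) = 0.823960 ≈ 0.8240.
seq2–seq3: 10/26 sites differ → p ≈ 0.384615, d = −0.75 ln(1 − 0.51282) = 0.539341 ≈ 0.5393.

d(seq1,seq2) = 0.5393, d(seq1,seq3) = 0.8240, d(seq2,seq3) = 0.5393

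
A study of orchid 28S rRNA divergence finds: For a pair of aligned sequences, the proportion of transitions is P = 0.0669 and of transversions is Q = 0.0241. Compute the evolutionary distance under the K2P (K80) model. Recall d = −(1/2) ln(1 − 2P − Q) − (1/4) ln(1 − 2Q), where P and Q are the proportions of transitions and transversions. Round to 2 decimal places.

Under the Kimura two-parameter model, d = −½ ln(1 − 2P − Q) − ¼ ln(1 − 2Q).
1 − 2P − Q = 0.8421, giving −½ ln(0.8421) = 0.085928.
1 − 2Q = 0.9518, giving −¼ ln(0.9518) = 0.012350.
d = 0.085928 + 0.012350 = 0.098278.

0.10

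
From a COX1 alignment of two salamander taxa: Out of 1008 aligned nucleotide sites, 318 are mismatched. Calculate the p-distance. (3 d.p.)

0.315

p = 318/1008 = 0.315476… ≈ 0.315 (to 3 d.p.).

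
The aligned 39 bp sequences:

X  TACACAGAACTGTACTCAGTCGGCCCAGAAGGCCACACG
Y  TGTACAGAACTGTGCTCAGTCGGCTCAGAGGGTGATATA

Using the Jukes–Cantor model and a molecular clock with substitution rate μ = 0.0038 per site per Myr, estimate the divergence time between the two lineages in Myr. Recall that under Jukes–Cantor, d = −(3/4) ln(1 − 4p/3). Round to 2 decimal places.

41.29

The sequences differ at 10 of 39 sites (2, 3, 14, 25, 30, 33, 34, 36, 38, 39), so p = 10/39 ≈ 0.25641.
d = −(3/4) ln(1 − 4p/3) = −0.75 ln(1 − 0.34188) = −0.75 ln(0.65812)
  = −0.75 × (-0.418368) = 0.313776 substitutions/site.
Under a molecular clock d = 2μt, so t = d/(2μ) = 0.313776 / (2 × 0.0038) = 41.29 Myr.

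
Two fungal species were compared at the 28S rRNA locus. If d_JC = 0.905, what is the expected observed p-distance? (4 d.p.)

p = (3/4)(1 − e^(−4d/3)) = 0.75 × (1 − e^(-1.206667)) = 0.75 × (1 − 0.299193) = 0.525605.

0.5256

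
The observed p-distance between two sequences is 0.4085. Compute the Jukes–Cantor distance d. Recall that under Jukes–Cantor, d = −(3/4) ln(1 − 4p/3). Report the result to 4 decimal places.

d = −(3/4) ln(1 − 4p/3) = −0.75 ln(1 − 0.544667) = −0.75 ln(0.455333)
  = −0.75 × (-0.786726) = 0.590045 substitutions/site.

0.5900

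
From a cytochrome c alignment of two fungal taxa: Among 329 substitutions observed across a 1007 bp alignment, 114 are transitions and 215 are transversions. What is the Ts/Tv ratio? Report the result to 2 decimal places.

R = 114/215 = 0.530232… ≈ 0.53 (to 2 d.p.).

0.53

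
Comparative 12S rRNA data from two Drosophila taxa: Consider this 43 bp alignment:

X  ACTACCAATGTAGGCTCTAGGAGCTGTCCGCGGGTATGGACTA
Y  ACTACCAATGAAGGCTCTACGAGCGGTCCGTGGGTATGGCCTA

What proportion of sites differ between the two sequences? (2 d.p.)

0.12

The sequences differ at 5 of 43 positions (sites 11, 20, 25, 31, 40).
p = 5/43 = 0.116279… ≈ 0.12 (to 2 d.p.).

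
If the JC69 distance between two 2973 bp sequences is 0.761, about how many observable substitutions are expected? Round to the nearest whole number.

Invert JC69: p = (3/4)(1 − e^(−4d/3)) = 0.75 × (1 − e^(-1.014667)) = 0.75 × (1 − 0.362523) = 0.478108.
Expected differing sites = pL ≈ 0.478108 × 2973 = 1421.415084 ≈ 1421.

1421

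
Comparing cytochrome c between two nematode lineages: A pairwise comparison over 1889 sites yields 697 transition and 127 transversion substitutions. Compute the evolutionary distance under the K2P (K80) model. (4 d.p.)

P = 697/1889 ≈ 0.368978 and Q = 127/1889 ≈ 0.067231.
Under the Kimura two-parameter model, d = −½ ln(1 − 2P − Q) − ¼ ln(1 − 2Q).
1 − 2P − Q = 0.194813, giving −½ ln(0.194813) = 0.817858.
1 − 2Q = 0.865538, giving −¼ ln(0.865538) = 0.036101.
d = 0.817858 + 0.036101 = 0.853959.

0.8540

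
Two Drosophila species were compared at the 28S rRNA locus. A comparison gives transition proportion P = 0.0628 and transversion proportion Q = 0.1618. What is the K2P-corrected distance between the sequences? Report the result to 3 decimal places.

0.267

Under the Kimura two-parameter model, d = −½ ln(1 − 2P − Q) − ¼ ln(1 − 2Q).
1 − 2P − Q = 0.7126, giving −½ ln(0.7126) = 0.169418.
1 − 2Q = 0.6764, giving −¼ ln(0.6764) = 0.097743.
d = 0.169418 + 0.097743 = 0.267161.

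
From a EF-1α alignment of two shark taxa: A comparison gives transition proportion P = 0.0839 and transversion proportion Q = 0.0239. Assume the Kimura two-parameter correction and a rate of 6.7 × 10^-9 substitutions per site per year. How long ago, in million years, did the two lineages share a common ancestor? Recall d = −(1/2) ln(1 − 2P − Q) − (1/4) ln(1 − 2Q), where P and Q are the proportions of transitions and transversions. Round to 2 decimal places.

Under the Kimura two-parameter model, d = −½ ln(1 − 2P − Q) − ¼ ln(1 − 2Q).
1 − 2P − Q = 0.8083, giving −½ ln(0.8083) = 0.106411.
1 − 2Q = 0.9522, giving −¼ ln(0.9522) = 0.012245.
d = 0.106411 + 0.012245 = 0.118656.
Under a molecular clock d = 2μt, so t = d/(2μ) = 0.118656 / (2 × 6.7 × 10^-9) = 8.85 million years.

8.85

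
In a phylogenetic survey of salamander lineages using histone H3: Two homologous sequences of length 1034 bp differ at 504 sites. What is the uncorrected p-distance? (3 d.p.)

p = 504/1034 = 0.487427… ≈ 0.487 (to 3 d.p.).

0.487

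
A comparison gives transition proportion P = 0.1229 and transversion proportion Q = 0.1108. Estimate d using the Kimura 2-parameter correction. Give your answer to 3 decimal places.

Under the Kimura two-parameter model, d = −½ ln(1 − 2P − Q) − ¼ ln(1 − 2Q).
1 − 2P − Q = 0.6434, giving −½ ln(0.6434) = 0.220494.
1 − 2Q = 0.7784, giving −¼ ln(0.7784) = 0.062629.
d = 0.220494 + 0.062629 = 0.283123.

0.283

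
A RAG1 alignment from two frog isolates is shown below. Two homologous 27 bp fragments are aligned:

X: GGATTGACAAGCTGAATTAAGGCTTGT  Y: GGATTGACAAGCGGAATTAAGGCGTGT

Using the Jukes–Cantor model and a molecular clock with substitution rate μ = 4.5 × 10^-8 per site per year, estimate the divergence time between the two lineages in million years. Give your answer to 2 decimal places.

0.87

The sequences differ at 2 of 27 sites (13, 24), so p = 2/27 ≈ 0.074074.
d = −(3/4) ln(1 − 4p/3) = −0.75 ln(1 − 0.098765) = −0.75 ln(0.901235)
  = −0.75 × (-0.103989) = 0.077992 substitutions/site.
Under a molecular clock d = 2μt, so t = d/(2μ) = 0.077992 / (2 × 4.5 × 10^-8) = 0.87 million years.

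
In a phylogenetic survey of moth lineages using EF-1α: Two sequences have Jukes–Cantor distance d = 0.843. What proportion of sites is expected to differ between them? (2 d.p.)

p = (3/4)(1 − e^(−4d/3)) = 0.75 × (1 − e^(-1.124)) = 0.75 × (1 − 0.324977) = 0.506267.

0.51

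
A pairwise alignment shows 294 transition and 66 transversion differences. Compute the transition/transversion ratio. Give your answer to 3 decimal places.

R = 294/66 = 4.454545… ≈ 4.455 (to 3 d.p.).

4.455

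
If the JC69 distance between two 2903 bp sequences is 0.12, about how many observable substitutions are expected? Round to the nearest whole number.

322

Invert JC69: p = (3/4)(1 − e^(−4d/3)) = 0.75 × (1 − e^(-0.16)) = 0.75 × (1 − 0.852144) = 0.110892.
Expected differing sites = pL ≈ 0.110892 × 2903 = 321.919476 ≈ 322.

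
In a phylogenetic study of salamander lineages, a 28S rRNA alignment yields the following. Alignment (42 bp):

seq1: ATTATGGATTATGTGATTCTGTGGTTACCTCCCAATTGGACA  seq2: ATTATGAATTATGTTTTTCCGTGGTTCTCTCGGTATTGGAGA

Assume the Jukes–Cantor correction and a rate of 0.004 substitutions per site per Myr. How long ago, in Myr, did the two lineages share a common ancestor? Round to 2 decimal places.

35.81

The sequences differ at 10 of 42 sites (7, 15, 16, 20, 27, 28, 32, 33, 34, 41), so p = 10/42 ≈ 0.238095.
d = −(3/4) ln(1 − 4p/3) = −0.75 ln(1 − 0.31746) = −0.75 ln(0.68254)
  = −0.75 × (-0.381934) = 0.286451 substitutions/site.
Under a molecular clock d = 2μt, so t = d/(2μ) = 0.286451 / (2 × 0.004) = 35.81 Myr.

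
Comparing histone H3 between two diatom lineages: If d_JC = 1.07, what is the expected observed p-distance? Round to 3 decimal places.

p = (3/4)(1 − e^(−4d/3)) = 0.75 × (1 − e^(-1.426667)) = 0.75 × (1 − 0.240108) = 0.569919.

0.570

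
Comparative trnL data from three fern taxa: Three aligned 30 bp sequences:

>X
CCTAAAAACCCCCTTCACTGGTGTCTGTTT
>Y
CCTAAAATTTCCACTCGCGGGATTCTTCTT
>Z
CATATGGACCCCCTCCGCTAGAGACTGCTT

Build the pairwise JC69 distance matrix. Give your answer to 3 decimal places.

X–Y: 11/30 sites differ → p ≈ 0.366667, d = −0.75 ln(1 − 0.488889) = 0.503376 ≈ 0.503.
X–Z: 10/30 sites differ → p ≈ 0.333333, d = −0.75 ln(1 − 0.444444) = 0.440839 ≈ 0.441.
Y–Z: 15/30 sites differ → p = 0.5, d = −0.75 ln(1 − 0.666667) = 0.823960 ≈ 0.824.

d(X,Y) = 0.503, d(X,Z) = 0.441, d(Y,Z) = 0.824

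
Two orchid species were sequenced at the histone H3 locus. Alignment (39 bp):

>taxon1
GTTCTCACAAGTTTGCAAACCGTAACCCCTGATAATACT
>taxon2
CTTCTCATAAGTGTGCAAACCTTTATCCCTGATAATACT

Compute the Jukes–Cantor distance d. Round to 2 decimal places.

The sequences differ at 6 of 39 sites (1, 8, 13, 22, 24, 26), so p = 6/39 ≈ 0.153846.
d = −(3/4) ln(1 − 4p/3) = −0.75 ln(1 − 0.205128) = −0.75 ln(0.794872)
  = −0.75 × (-0.229574) = 0.172181 substitutions/site.

0.17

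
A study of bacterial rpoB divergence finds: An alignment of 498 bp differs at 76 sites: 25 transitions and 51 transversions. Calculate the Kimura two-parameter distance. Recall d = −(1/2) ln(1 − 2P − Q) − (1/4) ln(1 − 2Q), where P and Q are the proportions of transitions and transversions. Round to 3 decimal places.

P = 25/498 ≈ 0.050201 and Q = 51/498 ≈ 0.10241.
Under the Kimura two-parameter model, d = −½ ln(1 − 2P − Q) − ¼ ln(1 − 2Q).
1 − 2P − Q = 0.797188, giving −½ ln(0.797188) = 0.113332.
1 − 2Q = 0.79518, giving −¼ ln(0.79518) = 0.057297.
d = 0.113332 + 0.057297 = 0.170629.

0.171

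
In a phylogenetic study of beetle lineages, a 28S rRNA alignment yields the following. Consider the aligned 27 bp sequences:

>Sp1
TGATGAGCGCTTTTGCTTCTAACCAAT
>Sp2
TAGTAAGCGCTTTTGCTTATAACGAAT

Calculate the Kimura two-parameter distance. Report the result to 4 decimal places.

0.2158

Of 27 sites, 3 differences are transitions and 2 are transversions, so P = 3/27 ≈ 0.111111 and Q = 2/27 ≈ 0.074074.
Under the Kimura two-parameter model, d = −½ ln(1 − 2P − Q) − ¼ ln(1 − 2Q).
1 − 2P − Q = 0.703704, giving −½ ln(0.703704) = 0.175699.
1 − 2Q = 0.851852, giving −¼ ln(0.851852) = 0.040086.
d = 0.175699 + 0.040086 = 0.215785.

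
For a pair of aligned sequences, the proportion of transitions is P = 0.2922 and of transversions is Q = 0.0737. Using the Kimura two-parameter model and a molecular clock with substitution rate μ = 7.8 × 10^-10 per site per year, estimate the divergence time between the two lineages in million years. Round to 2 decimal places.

Under the Kimura two-parameter model, d = −½ ln(1 − 2P − Q) − ¼ ln(1 − 2Q).
1 − 2P − Q = 0.3419, giving −½ ln(0.3419) = 0.536618.
1 − 2Q = 0.8526, giving −¼ ln(0.8526) = 0.039866.
d = 0.536618 + 0.039866 = 0.576484.
Under a molecular clock d = 2μt, so t = d/(2μ) = 0.576484 / (2 × 7.8 × 10^-10) = 369.54 million years.

369.54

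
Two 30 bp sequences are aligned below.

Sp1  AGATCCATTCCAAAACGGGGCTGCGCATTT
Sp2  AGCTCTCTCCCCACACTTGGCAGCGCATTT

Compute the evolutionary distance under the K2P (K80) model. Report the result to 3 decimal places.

Of 30 sites, 2 differences are transitions and 7 are transversions, so P = 2/30 ≈ 0.066667 and Q = 7/30 ≈ 0.233333.
Under the Kimura two-parameter model, d = −½ ln(1 − 2P − Q) − ¼ ln(1 − 2Q).
1 − 2P − Q = 0.633333, giving −½ ln(0.633333) = 0.228379.
1 − 2Q = 0.533334, giving −¼ ln(0.533334) = 0.157152.
d = 0.228379 + 0.157152 = 0.385531.

0.386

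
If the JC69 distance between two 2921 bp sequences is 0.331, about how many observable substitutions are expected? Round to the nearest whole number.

Invert JC69: p = (3/4)(1 − e^(−4d/3)) = 0.75 × (1 − e^(-0.441333)) = 0.75 × (1 − 0.643178) = 0.267617.
Expected differing sites = pL ≈ 0.267617 × 2921 = 781.709257 ≈ 782.

782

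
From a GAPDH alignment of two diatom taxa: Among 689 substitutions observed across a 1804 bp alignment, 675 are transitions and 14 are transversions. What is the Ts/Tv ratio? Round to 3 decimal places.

48.214

R = 675/14 = 48.214285… ≈ 48.214 (to 3 d.p.).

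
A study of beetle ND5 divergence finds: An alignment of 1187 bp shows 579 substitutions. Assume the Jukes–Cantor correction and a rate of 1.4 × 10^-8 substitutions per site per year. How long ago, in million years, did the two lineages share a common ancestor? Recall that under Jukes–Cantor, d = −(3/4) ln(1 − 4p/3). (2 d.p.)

28.15

p = 579/1187 ≈ 0.487784.
d = −(3/4) ln(1 − 4p/3) = −0.75 ln(1 − 0.650379) = −0.75 ln(0.349621)
  = −0.75 × (-1.050906) = 0.788180 substitutions/site.
Under a molecular clock d = 2μt, so t = d/(2μ) = 0.788180 / (2 × 1.4 × 10^-8) = 28.15 million years.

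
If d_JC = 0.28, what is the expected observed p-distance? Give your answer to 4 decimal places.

p = (3/4)(1 − e^(−4d/3)) = 0.75 × (1 − e^(-0.373333)) = 0.75 × (1 − 0.688436) = 0.233673.

0.2337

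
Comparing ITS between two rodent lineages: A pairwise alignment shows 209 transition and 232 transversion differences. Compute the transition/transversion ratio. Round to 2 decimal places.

R = 209/232 = 0.900862… ≈ 0.90 (to 2 d.p.).

0.90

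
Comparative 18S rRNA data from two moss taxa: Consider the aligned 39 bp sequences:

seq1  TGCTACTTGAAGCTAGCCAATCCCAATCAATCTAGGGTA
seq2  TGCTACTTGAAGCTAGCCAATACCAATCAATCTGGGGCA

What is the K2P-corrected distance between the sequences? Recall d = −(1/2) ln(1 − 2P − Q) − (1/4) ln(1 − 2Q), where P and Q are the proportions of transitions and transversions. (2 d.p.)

Of 39 sites, 2 differences are transitions and 1 are transversions, so P = 2/39 ≈ 0.051282 and Q = 1/39 ≈ 0.025641.
Under the Kimura two-parameter model, d = −½ ln(1 − 2P − Q) − ¼ ln(1 − 2Q).
1 − 2P − Q = 0.871795, giving −½ ln(0.871795) = 0.068600.
1 − 2Q = 0.948718, giving −¼ ln(0.948718) = 0.013161.
d = 0.068600 + 0.013161 = 0.081761.

0.08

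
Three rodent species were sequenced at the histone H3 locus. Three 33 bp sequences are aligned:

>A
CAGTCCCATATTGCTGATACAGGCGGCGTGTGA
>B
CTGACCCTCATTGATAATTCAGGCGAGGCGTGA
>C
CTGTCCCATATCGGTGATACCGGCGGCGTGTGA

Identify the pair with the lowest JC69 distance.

A–B: 10/33 differ, p = 0.303, d = 0.388.
A–C: 4/33 differ, p = 0.121, d = 0.132.
B–C: 11/33 differ, p = 0.333, d = 0.441.
The smallest distance is between A and C.

A and C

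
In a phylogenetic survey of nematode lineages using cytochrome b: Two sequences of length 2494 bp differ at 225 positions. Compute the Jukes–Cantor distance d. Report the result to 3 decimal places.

0.096

p = 225/2494 ≈ 0.090217.
d = −(3/4) ln(1 − 4p/3) = −0.75 ln(1 − 0.120289) = −0.75 ln(0.879711)
  = −0.75 × (-0.128162) = 0.096122 substitutions/site.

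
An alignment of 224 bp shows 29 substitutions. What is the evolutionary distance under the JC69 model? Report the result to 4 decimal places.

p = 29/224 ≈ 0.129464.
d = −(3/4) ln(1 − 4p/3) = −0.75 ln(1 − 0.172619) = −0.75 ln(0.827381)
  = −0.75 × (-0.189490) = 0.142118 substitutions/site.

0.1421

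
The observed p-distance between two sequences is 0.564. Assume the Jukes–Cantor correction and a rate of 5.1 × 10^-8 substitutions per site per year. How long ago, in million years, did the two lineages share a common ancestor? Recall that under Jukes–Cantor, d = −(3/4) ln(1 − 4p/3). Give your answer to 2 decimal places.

d = −(3/4) ln(1 − 4p/3) = −0.75 ln(1 − 0.752) = −0.75 ln(0.248)
  = −0.75 × (-1.394327) = 1.045745 substitutions/site.
Under a molecular clock d = 2μt, so t = d/(2μ) = 1.045745 / (2 × 5.1 × 10^-8) = 10.25 million years.

10.25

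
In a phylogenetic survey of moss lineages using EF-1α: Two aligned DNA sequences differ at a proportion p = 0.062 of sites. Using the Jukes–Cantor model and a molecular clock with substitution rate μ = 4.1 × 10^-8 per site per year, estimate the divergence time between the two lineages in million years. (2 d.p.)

0.79

d = −(3/4) ln(1 − 4p/3) = −0.75 ln(1 − 0.082667) = −0.75 ln(0.917333)
  = −0.75 × (-0.086285) = 0.064714 substitutions/site.
Under a molecular clock d = 2μt, so t = d/(2μ) = 0.064714 / (2 × 4.1 × 10^-8) = 0.79 million years.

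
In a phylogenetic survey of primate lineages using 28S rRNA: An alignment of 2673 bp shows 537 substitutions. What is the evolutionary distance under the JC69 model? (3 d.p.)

0.234

p = 537/2673 ≈ 0.200898.
d = −(3/4) ln(1 − 4p/3) = −0.75 ln(1 − 0.267864) = −0.75 ln(0.732136)
  = −0.75 × (-0.311789) = 0.233842 substitutions/site.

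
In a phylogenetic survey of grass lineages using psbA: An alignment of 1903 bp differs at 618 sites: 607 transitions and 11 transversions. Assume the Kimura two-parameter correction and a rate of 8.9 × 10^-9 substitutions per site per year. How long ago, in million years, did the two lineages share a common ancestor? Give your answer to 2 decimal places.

29.15

P = 607/1903 ≈ 0.31897 and Q = 11/1903 ≈ 0.00578.
Under the Kimura two-parameter model, d = −½ ln(1 − 2P − Q) − ¼ ln(1 − 2Q).
1 − 2P − Q = 0.35628, giving −½ ln(0.35628) = 0.516019.
1 − 2Q = 0.98844, giving −¼ ln(0.98844) = 0.002907.
d = 0.516019 + 0.002907 = 0.518926.
Under a molecular clock d = 2μt, so t = d/(2μ) = 0.518926 / (2 × 8.9 × 10^-9) = 29.15 million years.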